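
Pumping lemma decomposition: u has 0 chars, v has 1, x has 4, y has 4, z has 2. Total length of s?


|s| = |u| + |v| + |x| + |y| + |z|
= 0 + 1 + 4 + 4 + 2
= 1 + 4 + 6
= 5 + 6
= 11

11


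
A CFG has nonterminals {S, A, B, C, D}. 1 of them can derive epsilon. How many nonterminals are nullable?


Nonterminals: {S, A, B, C, D}
A nonterminal is nullable if it can derive epsilon
Counting nullable nonterminals: 1
Total nullable = 1

1


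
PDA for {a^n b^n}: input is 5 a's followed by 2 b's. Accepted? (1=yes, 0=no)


Language requires equal numbers of a's and b's
PDA pushes for each 'a', pops for each 'b'
Number of a's = 5
Number of b's = 2
5 != 2 -> Reject

0


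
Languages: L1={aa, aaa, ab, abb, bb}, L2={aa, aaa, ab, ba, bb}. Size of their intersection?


L1 = {aa, aaa, ab, abb, bb}
L2 = {aa, aaa, ab, ba, bb}
Checking each string in L1 against L2:
  'aa': in L2? Yes
  'aaa': in L2? Yes
  'ab': in L2? Yes
  'abb': in L2? No
  'bb': in L2? Yes
Intersection = {aa, aaa, ab, bb}
|L1 ∩ L2| = 4

4


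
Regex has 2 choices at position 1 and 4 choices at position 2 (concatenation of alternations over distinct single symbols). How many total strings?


First group: 2 alternatives
Second group: 4 alternatives
Concatenation: each choice from group 1 pairs with each from group 2
Total = 2 x 4 = 8

8


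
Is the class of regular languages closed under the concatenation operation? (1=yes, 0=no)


Regular languages are closed under:
- Union (DFA product construction)
- Intersection (DFA product construction)
- Complement (swap accept/reject states)
- Concatenation (NFA construction)
- Kleene star (NFA construction)
concatenation is in this list
Therefore: closed

1


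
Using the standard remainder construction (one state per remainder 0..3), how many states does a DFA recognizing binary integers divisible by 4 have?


Divisibility by 4 is tracked via the remainder mod 4: 0, 1, ..., 3
The construction assigns one state to each remainder
Number of remainders = 4

4


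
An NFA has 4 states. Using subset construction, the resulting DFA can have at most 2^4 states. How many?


NFA has 4 states
Subset construction: each DFA state = subset of NFA states
Maximum subsets = 2^4
2^4 = 16

16


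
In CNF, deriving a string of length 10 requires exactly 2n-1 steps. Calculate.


Chomsky Normal Form derivation:
String length n = 10
Each step either:
  - Splits a nonterminal into two (n-1 such steps)
  - Converts a nonterminal to terminal (n such steps)
Total = (n-1) + n = 2n - 1
= 2(10) - 1
= 20 - 1
= 19

19


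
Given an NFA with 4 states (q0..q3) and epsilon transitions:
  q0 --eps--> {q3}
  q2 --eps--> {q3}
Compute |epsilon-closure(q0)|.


Starting from q0
Initialize closure = {q0}
Follow epsilon from q0 -> add q3
Final closure: {q0, q3}
Size = 2

2


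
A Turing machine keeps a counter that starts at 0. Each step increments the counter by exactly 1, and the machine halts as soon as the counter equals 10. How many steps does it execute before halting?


Counter starts at 0. Counting sequence:
  Step 1: counter = 1
  Step 2: counter = 2
  Step 3: counter = 3
  Step 4: counter = 4
  Step 5: counter = 5
  Step 6: counter = 6
  ...
  Step 10: counter = 10
Counter reached 10 -> halt
Total steps = 10

10


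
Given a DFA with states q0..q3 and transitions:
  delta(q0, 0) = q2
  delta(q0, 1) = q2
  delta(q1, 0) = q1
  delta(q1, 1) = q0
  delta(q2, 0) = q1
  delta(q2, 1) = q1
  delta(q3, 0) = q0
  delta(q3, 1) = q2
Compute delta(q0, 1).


Looking up transition function:
delta(q0, 1) in the table
Row: q0, Column: 1
Result: q2

q2


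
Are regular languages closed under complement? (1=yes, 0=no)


Regular languages are closed under all standard operations:
- Union: Yes (product construction)
- Intersection: Yes (product construction)
- Complement: Yes (swap accept/reject)
- Concatenation: Yes (NFA construction)
Operation: complement -> Closed

1


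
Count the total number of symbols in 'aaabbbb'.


String: 'aaabbbb'
Counting characters:
  'a' appears 3 time(s)
  'b' appears 4 time(s)
Total length = 3 + 4 = 7

7


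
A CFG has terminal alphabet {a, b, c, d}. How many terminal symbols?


Terminal symbols: a, b, c, d
Counting each: a (#1), b (#2), c (#3), d (#4)
Total = 4

4


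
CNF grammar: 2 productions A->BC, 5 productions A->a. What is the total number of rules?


CNF allows two rule forms:
  A -> BC (binary): 2 rules
  A -> a (terminal): 5 rules
Total = 2 + 5 = 7

7


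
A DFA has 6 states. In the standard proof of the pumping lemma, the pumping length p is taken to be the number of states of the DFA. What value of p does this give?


Pumping lemma for regular languages (standard proof):
Take p = |Q|, the number of DFA states.
Any string of length >= |Q| passes through |Q|+1 states while reading its first |Q| symbols,
so by pigeonhole some state repeats, giving the loop that can be pumped.
Here |Q| = 6
Therefore the proof uses p = 6

6


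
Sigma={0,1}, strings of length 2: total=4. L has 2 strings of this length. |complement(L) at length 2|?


Alphabet: {0,1}
String length: 2
Total strings of length 2 = 2^2 = 4
Strings in L = 2
Complement = total - |L|
= 4 - 2
= 2

2


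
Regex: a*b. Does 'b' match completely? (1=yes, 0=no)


Pattern: a*b
String: 'b'
Pattern requires: zero or more 'a's followed by exactly one 'b'
Found 0 leading 'a's
Remaining: 'b'
Remaining is exactly 'b' -> match
Result: 1

1


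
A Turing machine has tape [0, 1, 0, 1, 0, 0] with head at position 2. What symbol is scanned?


Tape: [0, 1, 0, 1, 0, 0]
Positions: 0 1 2 3 4 5
Values:    0 1 0 1 0 0
Head at position 2
tape[2] = 0

0


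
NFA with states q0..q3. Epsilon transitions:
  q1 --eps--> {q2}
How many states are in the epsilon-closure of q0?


Starting from q0
Initialize closure = {q0}
q0 has no outgoing epsilon transitions -> nothing to add
Final closure: {q0}
Size = 1

1


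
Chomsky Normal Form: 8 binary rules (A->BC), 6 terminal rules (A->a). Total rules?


CNF allows two rule forms:
  A -> BC (binary): 8 rules
  A -> a (terminal): 6 rules
Total = 8 + 6 = 14

14


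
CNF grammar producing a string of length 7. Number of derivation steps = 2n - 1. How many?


Chomsky Normal Form derivation:
String length n = 7
Each step either:
  - Splits a nonterminal into two (n-1 such steps)
  - Converts a nonterminal to terminal (n such steps)
Total = (n-1) + n = 2n - 1
= 2(7) - 1
= 14 - 1
= 13

13


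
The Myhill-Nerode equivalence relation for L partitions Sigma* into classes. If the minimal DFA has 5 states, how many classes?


Myhill-Nerode theorem:
Number of equivalence classes = number of states in minimal DFA
Minimal DFA states = 5
Therefore equivalence classes = 5

5


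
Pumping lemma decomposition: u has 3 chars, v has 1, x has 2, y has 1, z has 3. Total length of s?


|s| = |u| + |v| + |x| + |y| + |z|
= 3 + 1 + 2 + 1 + 3
= 4 + 2 + 4
= 6 + 4
= 10

10


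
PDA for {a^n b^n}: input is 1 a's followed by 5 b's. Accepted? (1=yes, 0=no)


Language requires equal numbers of a's and b's
PDA pushes for each 'a', pops for each 'b'
Number of a's = 1
Number of b's = 5
1 != 5 -> Reject

0


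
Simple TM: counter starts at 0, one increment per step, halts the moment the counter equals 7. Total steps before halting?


Counter starts at 0. Counting sequence:
  Step 1: counter = 1
  Step 2: counter = 2
  Step 3: counter = 3
  Step 4: counter = 4
  Step 5: counter = 5
  Step 6: counter = 6
  Step 7: counter = 7
Counter reached 7 -> halt
Total steps = 7

7


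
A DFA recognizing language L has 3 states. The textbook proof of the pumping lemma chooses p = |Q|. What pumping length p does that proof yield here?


Pumping lemma for regular languages (standard proof):
Take p = |Q|, the number of DFA states.
Any string of length >= |Q| passes through |Q|+1 states while reading its first |Q| symbols,
so by pigeonhole some state repeats, giving the loop that can be pumped.
Here |Q| = 3
Therefore the proof uses p = 3

3


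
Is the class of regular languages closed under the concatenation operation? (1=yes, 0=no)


Regular languages are closed under:
- Union (DFA product construction)
- Intersection (DFA product construction)
- Complement (swap accept/reject states)
- Concatenation (NFA construction)
- Kleene star (NFA construction)
concatenation is in this list
Therefore: closed

1


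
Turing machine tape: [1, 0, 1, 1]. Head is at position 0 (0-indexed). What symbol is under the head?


Tape: [1, 0, 1, 1]
Positions: 0 1 2 3
Values:    1 0 1 1
Head at position 0
tape[0] = 1

1


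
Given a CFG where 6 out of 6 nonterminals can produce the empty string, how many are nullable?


Nonterminals: {S, A, B, C, D, E}
A nonterminal is nullable if it can derive epsilon
Counting nullable nonterminals: 6
Total nullable = 6

6


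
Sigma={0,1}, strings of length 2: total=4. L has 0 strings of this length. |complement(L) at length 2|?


Alphabet: {0,1}
String length: 2
Total strings of length 2 = 2^2 = 4
Strings in L = 0
Complement = total - |L|
= 4 - 0
= 4

4


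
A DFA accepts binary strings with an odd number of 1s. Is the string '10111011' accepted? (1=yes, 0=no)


DFA has 2 states: q_even (start, accept=no) and q_odd
Processing string '10111011' character by character:
  Position 0: read '1', 1-count=1 -> q_odd
  Position 1: read '0', 1-count=1 -> q_odd (no change)
  Position 2: read '1', 1-count=2 -> q_even
  Position 3: read '1', 1-count=3 -> q_odd
  Position 4: read '1', 1-count=4 -> q_even
  Position 5: read '0', 1-count=4 -> q_even (no change)
  Position 6: read '1', 1-count=5 -> q_odd
  Position 7: read '1', 1-count=6 -> q_even
Final state: q_even, total 1s = 6 (even); the DFA requires an odd count -> reject

0


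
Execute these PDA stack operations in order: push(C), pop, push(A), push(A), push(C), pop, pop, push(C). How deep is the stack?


Tracing stack operations:
  push(C) -> stack = [C], depth=1
  pop -> removed C, stack = [], depth=0
  push(A) -> stack = [A], depth=1
  push(A) -> stack = [A,A], depth=2
  push(C) -> stack = [A,A,C], depth=3
  pop -> removed C, stack = [A,A], depth=2
  pop -> removed A, stack = [A], depth=1
  push(C) -> stack = [A,C], depth=2
Final depth = 2

2


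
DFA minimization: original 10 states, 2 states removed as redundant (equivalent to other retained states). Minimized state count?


Original DFA: 10 states
Redundant states removed: 2
Minimized states = original - removed
= 10 - 2
= 8

8


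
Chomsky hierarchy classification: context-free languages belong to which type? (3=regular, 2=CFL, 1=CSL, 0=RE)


Chomsky hierarchy levels:
  Type 3: Regular (DFA/NFA/regex)
  Type 2: Context-free (PDA)
  Type 1: Context-sensitive
  Type 0: Recursively enumerable (TM)
'context-free' corresponds to Type 2

2


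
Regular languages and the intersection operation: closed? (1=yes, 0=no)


Regular languages are closed under all standard operations:
- Union: Yes (product construction)
- Intersection: Yes (product construction)
- Complement: Yes (swap accept/reject)
- Concatenation: Yes (NFA construction)
Operation: intersection -> Closed

1


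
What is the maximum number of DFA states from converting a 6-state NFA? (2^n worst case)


NFA has 6 states
Subset construction: each DFA state = subset of NFA states
Maximum subsets = 2^6
2^6 = 64

64


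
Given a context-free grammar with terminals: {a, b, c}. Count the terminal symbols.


Terminal symbols: a, b, c
Counting each: a (#1), b (#2), c (#3)
Total = 3

3


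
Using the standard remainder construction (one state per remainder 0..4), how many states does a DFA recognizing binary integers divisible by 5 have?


Divisibility by 5 is tracked via the remainder mod 5: 0, 1, ..., 4
The construction assigns one state to each remainder
Number of remainders = 5

5


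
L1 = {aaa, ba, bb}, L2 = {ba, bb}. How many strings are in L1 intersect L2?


L1 = {aaa, ba, bb}
L2 = {ba, bb}
Checking each string in L1 against L2:
  'aaa': in L2? No
  'ba': in L2? Yes
  'bb': in L2? Yes
Intersection = {ba, bb}
|L1 ∩ L2| = 2

2


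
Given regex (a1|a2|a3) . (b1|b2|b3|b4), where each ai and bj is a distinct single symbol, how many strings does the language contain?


First group: 3 alternatives
Second group: 4 alternatives
Concatenation: each choice from group 1 pairs with each from group 2
Total = 3 x 4 = 12

12


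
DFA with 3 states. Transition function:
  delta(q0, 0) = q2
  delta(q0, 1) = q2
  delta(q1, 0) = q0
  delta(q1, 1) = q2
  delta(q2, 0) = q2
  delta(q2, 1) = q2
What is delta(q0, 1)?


Looking up transition function:
delta(q0, 1) in the table
Row: q0, Column: 1
Result: q2

q2


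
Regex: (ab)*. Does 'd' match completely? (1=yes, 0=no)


Pattern: (ab)*
String: 'd'
Pattern requires: zero or more repetitions of 'ab'
Length 1 is odd -> cannot be (ab)* -> no match
Result: 0

0


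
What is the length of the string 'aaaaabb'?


String: 'aaaaabb'
Counting characters:
  'a' appears 5 time(s)
  'b' appears 2 time(s)
Total length = 5 + 2 = 7

7


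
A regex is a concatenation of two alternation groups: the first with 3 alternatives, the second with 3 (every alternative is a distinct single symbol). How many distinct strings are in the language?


First group: 3 alternatives
Second group: 3 alternatives
Concatenation: each choice from group 1 pairs with each from group 2
Total = 3 x 3 = 9

9


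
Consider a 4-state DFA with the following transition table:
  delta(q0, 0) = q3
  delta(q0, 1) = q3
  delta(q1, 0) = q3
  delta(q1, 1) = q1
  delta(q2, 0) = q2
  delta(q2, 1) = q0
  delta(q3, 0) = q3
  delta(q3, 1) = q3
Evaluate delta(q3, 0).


Looking up transition function:
delta(q3, 0) in the table
Row: q3, Column: 0
Result: q3

q3


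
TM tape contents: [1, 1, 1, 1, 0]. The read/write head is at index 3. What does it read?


Tape: [1, 1, 1, 1, 0]
Positions: 0 1 2 3 4
Values:    1 1 1 1 0
Head at position 3
tape[3] = 1

1


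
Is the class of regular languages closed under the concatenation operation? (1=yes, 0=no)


Regular languages are closed under:
- Union (DFA product construction)
- Intersection (DFA product construction)
- Complement (swap accept/reject states)
- Concatenation (NFA construction)
- Kleene star (NFA construction)
concatenation is in this list
Therefore: closed

1


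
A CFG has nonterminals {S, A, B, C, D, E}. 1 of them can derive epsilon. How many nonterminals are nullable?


Nonterminals: {S, A, B, C, D, E}
A nonterminal is nullable if it can derive epsilon
Counting nullable nonterminals: 1
Total nullable = 1

1


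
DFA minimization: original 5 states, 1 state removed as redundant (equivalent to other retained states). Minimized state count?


Original DFA: 5 states
Redundant states removed: 1
Minimized states = original - removed
= 5 - 1
= 4

4


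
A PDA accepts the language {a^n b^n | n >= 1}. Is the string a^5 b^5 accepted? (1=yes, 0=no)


Language requires equal numbers of a's and b's
PDA pushes for each 'a', pops for each 'b'
Number of a's = 5
Number of b's = 5
5 == 5 -> Accept

1


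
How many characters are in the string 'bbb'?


String: 'bbb'
Counting characters:
  'b' appears 3 time(s)
Total length = 0 + 3 = 3

3


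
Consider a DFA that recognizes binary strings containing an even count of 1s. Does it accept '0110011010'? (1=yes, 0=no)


DFA has 2 states: q_even (start, accept=yes) and q_odd
Processing string '0110011010' character by character:
  Position 0: read '0', 1-count=0 -> q_even (no change)
  Position 1: read '1', 1-count=1 -> q_odd
  Position 2: read '1', 1-count=2 -> q_even
  Position 3: read '0', 1-count=2 -> q_even (no change)
  Position 4: read '0', 1-count=2 -> q_even (no change)
  Position 5: read '1', 1-count=3 -> q_odd
  Position 6: read '1', 1-count=4 -> q_even
  Position 7: read '0', 1-count=4 -> q_even (no change)
  Position 8: read '1', 1-count=5 -> q_odd
  Position 9: read '0', 1-count=5 -> q_odd (no change)
Final state: q_odd, total 1s = 5 (odd); the DFA requires an even count -> reject

0


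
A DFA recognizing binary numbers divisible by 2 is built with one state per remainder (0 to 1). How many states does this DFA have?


Divisibility by 2 is tracked via the remainder mod 2: 0, 1, ..., 1
The construction assigns one state to each remainder
Number of remainders = 2

2


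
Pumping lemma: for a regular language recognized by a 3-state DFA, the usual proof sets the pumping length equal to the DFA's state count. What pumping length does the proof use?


Pumping lemma for regular languages (standard proof):
Take p = |Q|, the number of DFA states.
Any string of length >= |Q| passes through |Q|+1 states while reading its first |Q| symbols,
so by pigeonhole some state repeats, giving the loop that can be pumped.
Here |Q| = 3
Therefore the proof uses p = 3

3


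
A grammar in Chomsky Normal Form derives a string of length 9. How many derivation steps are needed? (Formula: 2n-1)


Chomsky Normal Form derivation:
String length n = 9
Each step either:
  - Splits a nonterminal into two (n-1 such steps)
  - Converts a nonterminal to terminal (n such steps)
Total = (n-1) + n = 2n - 1
= 2(9) - 1
= 18 - 1
= 17

17


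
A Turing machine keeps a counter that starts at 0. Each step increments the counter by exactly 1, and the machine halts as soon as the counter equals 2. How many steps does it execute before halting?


Counter starts at 0. Counting sequence:
  Step 1: counter = 1
  Step 2: counter = 2
Counter reached 2 -> halt
Total steps = 2

2


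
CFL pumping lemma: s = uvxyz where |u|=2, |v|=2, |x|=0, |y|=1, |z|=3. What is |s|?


|s| = |u| + |v| + |x| + |y| + |z|
= 2 + 2 + 0 + 1 + 3
= 4 + 0 + 4
= 4 + 4
= 8

8


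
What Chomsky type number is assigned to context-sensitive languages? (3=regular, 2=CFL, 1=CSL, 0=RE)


Chomsky hierarchy levels:
  Type 3: Regular (DFA/NFA/regex)
  Type 2: Context-free (PDA)
  Type 1: Context-sensitive
  Type 0: Recursively enumerable (TM)
'context-sensitive' corresponds to Type 1

1


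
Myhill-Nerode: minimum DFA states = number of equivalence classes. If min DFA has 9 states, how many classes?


Myhill-Nerode theorem:
Number of equivalence classes = number of states in minimal DFA
Minimal DFA states = 9
Therefore equivalence classes = 9

9


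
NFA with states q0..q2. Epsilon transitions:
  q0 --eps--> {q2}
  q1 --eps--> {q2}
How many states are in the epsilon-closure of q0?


Starting from q0
Initialize closure = {q0}
Follow epsilon from q0 -> add q2
Final closure: {q0, q2}
Size = 2

2


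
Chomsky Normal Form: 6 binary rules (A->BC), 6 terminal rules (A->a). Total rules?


CNF allows two rule forms:
  A -> BC (binary): 6 rules
  A -> a (terminal): 6 rules
Total = 6 + 6 = 12

12


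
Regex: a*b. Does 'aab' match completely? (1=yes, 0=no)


Pattern: a*b
String: 'aab'
Pattern requires: zero or more 'a's followed by exactly one 'b'
Found 2 leading 'a's
Remaining: 'b'
Remaining is exactly 'b' -> match
Result: 1

1


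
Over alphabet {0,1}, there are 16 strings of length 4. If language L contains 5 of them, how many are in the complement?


Alphabet: {0,1}
String length: 4
Total strings of length 4 = 2^4 = 16
Strings in L = 5
Complement = total - |L|
= 16 - 5
= 11

11


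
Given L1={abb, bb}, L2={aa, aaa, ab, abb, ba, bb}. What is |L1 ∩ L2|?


L1 = {abb, bb}
L2 = {aa, aaa, ab, abb, ba, bb}
Checking each string in L1 against L2:
  'abb': in L2? Yes
  'bb': in L2? Yes
Intersection = {abb, bb}
|L1 ∩ L2| = 2

2


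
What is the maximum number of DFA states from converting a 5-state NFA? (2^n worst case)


NFA has 5 states
Subset construction: each DFA state = subset of NFA states
Maximum subsets = 2^5
2^5 = 32

32


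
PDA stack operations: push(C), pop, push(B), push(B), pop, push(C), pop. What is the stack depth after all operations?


Tracing stack operations:
  push(C) -> stack = [C], depth=1
  pop -> removed C, stack = [], depth=0
  push(B) -> stack = [B], depth=1
  push(B) -> stack = [B,B], depth=2
  pop -> removed B, stack = [B], depth=1
  push(C) -> stack = [B,C], depth=2
  pop -> removed C, stack = [B], depth=1
Final depth = 1

1


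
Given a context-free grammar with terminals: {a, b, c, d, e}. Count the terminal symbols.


Terminal symbols: a, b, c, d, e
Counting each: a (#1), b (#2), c (#3), d (#4), e (#5)
Total = 5

5


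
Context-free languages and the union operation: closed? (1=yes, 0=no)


CFL closure properties:
  Closed under: union, concatenation, Kleene star
  NOT closed under: intersection, complement
Operation 'union' is in closed list -> Yes (closed)

1


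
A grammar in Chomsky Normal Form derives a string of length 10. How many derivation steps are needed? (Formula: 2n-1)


Chomsky Normal Form derivation:
String length n = 10
Each step either:
  - Splits a nonterminal into two (n-1 such steps)
  - Converts a nonterminal to terminal (n such steps)
Total = (n-1) + n = 2n - 1
= 2(10) - 1
= 20 - 1
= 19

19


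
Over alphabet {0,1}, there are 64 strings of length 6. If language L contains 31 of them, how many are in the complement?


Alphabet: {0,1}
String length: 6
Total strings of length 6 = 2^6 = 64
Strings in L = 31
Complement = total - |L|
= 64 - 31
= 33

33


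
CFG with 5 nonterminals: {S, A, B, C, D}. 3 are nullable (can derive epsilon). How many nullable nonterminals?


Nonterminals: {S, A, B, C, D}
A nonterminal is nullable if it can derive epsilon
Counting nullable nonterminals: 3
Total nullable = 3

3


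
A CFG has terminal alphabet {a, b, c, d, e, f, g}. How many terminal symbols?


Terminal symbols: a, b, c, d, e, f, g
Counting each: a (#1), b (#2), c (#3), d (#4), e (#5), f (#6), g (#7)
Total = 7

7


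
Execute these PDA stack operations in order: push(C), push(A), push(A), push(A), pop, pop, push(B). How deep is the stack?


Tracing stack operations:
  push(C) -> stack = [C], depth=1
  push(A) -> stack = [C,A], depth=2
  push(A) -> stack = [C,A,A], depth=3
  push(A) -> stack = [C,A,A,A], depth=4
  pop -> removed A, stack = [C,A,A], depth=3
  pop -> removed A, stack = [C,A], depth=2
  push(B) -> stack = [C,A,B], depth=3
Final depth = 3

3


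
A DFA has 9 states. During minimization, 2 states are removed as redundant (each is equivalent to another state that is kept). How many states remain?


Original DFA: 9 states
Redundant states removed: 2
Minimized states = original - removed
= 9 - 2
= 7

7


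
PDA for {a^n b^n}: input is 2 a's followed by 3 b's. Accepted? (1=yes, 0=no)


Language requires equal numbers of a's and b's
PDA pushes for each 'a', pops for each 'b'
Number of a's = 2
Number of b's = 3
2 != 3 -> Reject

0


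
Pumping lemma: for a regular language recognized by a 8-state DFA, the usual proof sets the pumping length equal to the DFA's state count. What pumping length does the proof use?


Pumping lemma for regular languages (standard proof):
Take p = |Q|, the number of DFA states.
Any string of length >= |Q| passes through |Q|+1 states while reading its first |Q| symbols,
so by pigeonhole some state repeats, giving the loop that can be pumped.
Here |Q| = 8
Therefore the proof uses p = 8

8


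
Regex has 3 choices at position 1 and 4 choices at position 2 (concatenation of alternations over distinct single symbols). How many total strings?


First group: 3 alternatives
Second group: 4 alternatives
Concatenation: each choice from group 1 pairs with each from group 2
Total = 3 x 4 = 12

12


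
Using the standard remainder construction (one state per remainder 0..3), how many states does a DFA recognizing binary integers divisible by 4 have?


Divisibility by 4 is tracked via the remainder mod 4: 0, 1, ..., 3
The construction assigns one state to each remainder
Number of remainders = 4

4


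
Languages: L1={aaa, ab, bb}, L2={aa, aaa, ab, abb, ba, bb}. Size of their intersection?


L1 = {aaa, ab, bb}
L2 = {aa, aaa, ab, abb, ba, bb}
Checking each string in L1 against L2:
  'aaa': in L2? Yes
  'ab': in L2? Yes
  'bb': in L2? Yes
Intersection = {aaa, ab, bb}
|L1 ∩ L2| = 3

3


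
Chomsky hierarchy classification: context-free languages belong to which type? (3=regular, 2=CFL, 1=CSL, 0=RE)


Chomsky hierarchy levels:
  Type 3: Regular (DFA/NFA/regex)
  Type 2: Context-free (PDA)
  Type 1: Context-sensitive
  Type 0: Recursively enumerable (TM)
'context-free' corresponds to Type 2

2


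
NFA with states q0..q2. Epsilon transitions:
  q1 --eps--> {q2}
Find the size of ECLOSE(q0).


Starting from q0
Initialize closure = {q0}
q0 has no outgoing epsilon transitions -> nothing to add
Final closure: {q0}
Size = 1

1


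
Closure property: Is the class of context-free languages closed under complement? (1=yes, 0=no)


CFL closure properties:
  Closed under: union, concatenation, Kleene star
  NOT closed under: intersection, complement
Operation 'complement' is in not-closed list -> No (not closed)

0


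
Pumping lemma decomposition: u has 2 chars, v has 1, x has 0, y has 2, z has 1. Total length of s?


|s| = |u| + |v| + |x| + |y| + |z|
= 2 + 1 + 0 + 2 + 1
= 3 + 0 + 3
= 3 + 3
= 6

6


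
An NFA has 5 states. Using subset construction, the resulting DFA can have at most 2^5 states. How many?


NFA has 5 states
Subset construction: each DFA state = subset of NFA states
Maximum subsets = 2^5
2^5 = 32

32


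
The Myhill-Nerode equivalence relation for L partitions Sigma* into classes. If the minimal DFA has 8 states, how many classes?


Myhill-Nerode theorem:
Number of equivalence classes = number of states in minimal DFA
Minimal DFA states = 8
Therefore equivalence classes = 8

8


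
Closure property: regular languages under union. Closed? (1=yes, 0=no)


Regular languages are closed under:
- Union (DFA product construction)
- Intersection (DFA product construction)
- Complement (swap accept/reject states)
- Concatenation (NFA construction)
- Kleene star (NFA construction)
union is in this list
Therefore: closed

1


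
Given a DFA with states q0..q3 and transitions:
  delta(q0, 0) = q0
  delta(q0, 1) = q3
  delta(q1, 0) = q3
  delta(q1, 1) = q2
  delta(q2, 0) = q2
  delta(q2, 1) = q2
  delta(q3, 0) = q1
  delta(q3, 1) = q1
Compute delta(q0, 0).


Looking up transition function:
delta(q0, 0) in the table
Row: q0, Column: 0
Result: q0

q0


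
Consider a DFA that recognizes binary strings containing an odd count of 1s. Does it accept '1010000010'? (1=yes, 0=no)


DFA has 2 states: q_even (start, accept=no) and q_odd
Processing string '1010000010' character by character:
  Position 0: read '1', 1-count=1 -> q_odd
  Position 1: read '0', 1-count=1 -> q_odd (no change)
  Position 2: read '1', 1-count=2 -> q_even
  Position 3: read '0', 1-count=2 -> q_even (no change)
  Position 4: read '0', 1-count=2 -> q_even (no change)
  Position 5: read '0', 1-count=2 -> q_even (no change)
  Position 6: read '0', 1-count=2 -> q_even (no change)
  Position 7: read '0', 1-count=2 -> q_even (no change)
  Position 8: read '1', 1-count=3 -> q_odd
  Position 9: read '0', 1-count=3 -> q_odd (no change)
Final state: q_odd, total 1s = 3 (odd); the DFA requires an odd count -> accept

1


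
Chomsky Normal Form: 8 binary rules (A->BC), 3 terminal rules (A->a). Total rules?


CNF allows two rule forms:
  A -> BC (binary): 8 rules
  A -> a (terminal): 3 rules
Total = 8 + 3 = 11

11


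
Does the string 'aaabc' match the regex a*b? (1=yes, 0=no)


Pattern: a*b
String: 'aaabc'
Pattern requires: zero or more 'a's followed by exactly one 'b'
Found 3 leading 'a's
Remaining: 'bc'
Remaining is not 'b' -> no match
Result: 0

0


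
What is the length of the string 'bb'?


String: 'bb'
Counting characters:
  'b' appears 2 time(s)
Total length = 0 + 2 = 2

2


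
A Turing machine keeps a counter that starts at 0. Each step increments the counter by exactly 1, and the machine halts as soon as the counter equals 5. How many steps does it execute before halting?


Counter starts at 0. Counting sequence:
  Step 1: counter = 1
  Step 2: counter = 2
  Step 3: counter = 3
  Step 4: counter = 4
  Step 5: counter = 5
Counter reached 5 -> halt
Total steps = 5

5


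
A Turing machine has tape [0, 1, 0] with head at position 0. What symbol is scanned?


Tape: [0, 1, 0]
Positions: 0 1 2
Values:    0 1 0
Head at position 0
tape[0] = 0

0


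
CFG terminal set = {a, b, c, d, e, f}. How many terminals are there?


Terminal symbols: a, b, c, d, e, f
Counting each: a (#1), b (#2), c (#3), d (#4), e (#5), f (#6)
Total = 6

6


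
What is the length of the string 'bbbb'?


String: 'bbbb'
Counting characters:
  'b' appears 4 time(s)
Total length = 0 + 4 = 4

4


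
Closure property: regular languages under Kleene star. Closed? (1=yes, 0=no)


Regular languages are closed under:
- Union (DFA product construction)
- Intersection (DFA product construction)
- Complement (swap accept/reject states)
- Concatenation (NFA construction)
- Kleene star (NFA construction)
Kleene star is in this list
Therefore: closed

1


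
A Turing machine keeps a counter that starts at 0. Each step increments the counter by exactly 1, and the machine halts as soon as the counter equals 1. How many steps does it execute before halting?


Counter starts at 0. Counting sequence:
  Step 1: counter = 1
Counter reached 1 -> halt
Total steps = 1

1


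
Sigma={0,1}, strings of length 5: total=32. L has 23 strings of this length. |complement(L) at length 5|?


Alphabet: {0,1}
String length: 5
Total strings of length 5 = 2^5 = 32
Strings in L = 23
Complement = total - |L|
= 32 - 23
= 9

9


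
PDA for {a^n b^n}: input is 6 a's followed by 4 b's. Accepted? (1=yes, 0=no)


Language requires equal numbers of a's and b's
PDA pushes for each 'a', pops for each 'b'
Number of a's = 6
Number of b's = 4
6 != 4 -> Reject

0


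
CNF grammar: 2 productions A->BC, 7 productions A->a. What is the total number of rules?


CNF allows two rule forms:
  A -> BC (binary): 2 rules
  A -> a (terminal): 7 rules
Total = 2 + 7 = 9

9


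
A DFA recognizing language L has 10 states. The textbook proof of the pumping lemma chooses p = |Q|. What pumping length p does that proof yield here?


Pumping lemma for regular languages (standard proof):
Take p = |Q|, the number of DFA states.
Any string of length >= |Q| passes through |Q|+1 states while reading its first |Q| symbols,
so by pigeonhole some state repeats, giving the loop that can be pumped.
Here |Q| = 10
Therefore the proof uses p = 10

10


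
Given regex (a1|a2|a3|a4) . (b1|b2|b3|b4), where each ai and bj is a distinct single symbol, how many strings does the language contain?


First group: 4 alternatives
Second group: 4 alternatives
Concatenation: each choice from group 1 pairs with each from group 2
Total = 4 x 4 = 16

16


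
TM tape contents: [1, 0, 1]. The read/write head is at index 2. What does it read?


Tape: [1, 0, 1]
Positions: 0 1 2
Values:    1 0 1
Head at position 2
tape[2] = 1

1


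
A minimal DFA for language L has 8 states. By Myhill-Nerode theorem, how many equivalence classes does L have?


Myhill-Nerode theorem:
Number of equivalence classes = number of states in minimal DFA
Minimal DFA states = 8
Therefore equivalence classes = 8

8


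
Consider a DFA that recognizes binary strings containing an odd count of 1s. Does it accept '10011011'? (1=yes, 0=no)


DFA has 2 states: q_even (start, accept=no) and q_odd
Processing string '10011011' character by character:
  Position 0: read '1', 1-count=1 -> q_odd
  Position 1: read '0', 1-count=1 -> q_odd (no change)
  Position 2: read '0', 1-count=1 -> q_odd (no change)
  Position 3: read '1', 1-count=2 -> q_even
  Position 4: read '1', 1-count=3 -> q_odd
  Position 5: read '0', 1-count=3 -> q_odd (no change)
  Position 6: read '1', 1-count=4 -> q_even
  Position 7: read '1', 1-count=5 -> q_odd
Final state: q_odd, total 1s = 5 (odd); the DFA requires an odd count -> accept

1


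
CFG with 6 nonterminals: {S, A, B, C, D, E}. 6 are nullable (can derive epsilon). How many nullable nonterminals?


Nonterminals: {S, A, B, C, D, E}
A nonterminal is nullable if it can derive epsilon
Counting nullable nonterminals: 6
Total nullable = 6

6


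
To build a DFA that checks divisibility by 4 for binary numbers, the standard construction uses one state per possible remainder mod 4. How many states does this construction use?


Divisibility by 4 is tracked via the remainder mod 4: 0, 1, ..., 3
The construction assigns one state to each remainder
Number of remainders = 4

4


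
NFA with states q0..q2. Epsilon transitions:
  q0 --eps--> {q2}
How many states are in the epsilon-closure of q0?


Starting from q0
Initialize closure = {q0}
Follow epsilon from q0 -> add q2
Final closure: {q0, q2}
Size = 2

2


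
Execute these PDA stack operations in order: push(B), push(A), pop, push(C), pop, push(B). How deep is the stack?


Tracing stack operations:
  push(B) -> stack = [B], depth=1
  push(A) -> stack = [B,A], depth=2
  pop -> removed A, stack = [B], depth=1
  push(C) -> stack = [B,C], depth=2
  pop -> removed C, stack = [B], depth=1
  push(B) -> stack = [B,B], depth=2
Final depth = 2

2


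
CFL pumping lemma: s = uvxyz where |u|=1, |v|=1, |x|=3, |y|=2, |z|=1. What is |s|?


|s| = |u| + |v| + |x| + |y| + |z|
= 1 + 1 + 3 + 2 + 1
= 2 + 3 + 3
= 5 + 3
= 8

8


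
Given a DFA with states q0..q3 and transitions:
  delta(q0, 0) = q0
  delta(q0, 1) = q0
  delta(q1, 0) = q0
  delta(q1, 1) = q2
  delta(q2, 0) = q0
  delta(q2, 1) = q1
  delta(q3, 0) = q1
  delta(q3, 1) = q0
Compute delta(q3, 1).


Looking up transition function:
delta(q3, 1) in the table
Row: q3, Column: 1
Result: q0

q0


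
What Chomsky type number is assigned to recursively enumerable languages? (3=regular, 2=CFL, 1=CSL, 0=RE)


Chomsky hierarchy levels:
  Type 3: Regular (DFA/NFA/regex)
  Type 2: Context-free (PDA)
  Type 1: Context-sensitive
  Type 0: Recursively enumerable (TM)
'recursively enumerable' corresponds to Type 0

0


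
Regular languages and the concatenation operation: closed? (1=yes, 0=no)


Regular languages are closed under all standard operations:
- Union: Yes (product construction)
- Intersection: Yes (product construction)
- Complement: Yes (swap accept/reject)
- Concatenation: Yes (NFA construction)
Operation: concatenation -> Closed

1


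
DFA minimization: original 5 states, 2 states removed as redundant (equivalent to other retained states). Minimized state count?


Original DFA: 5 states
Redundant states removed: 2
Minimized states = original - removed
= 5 - 2
= 3

3


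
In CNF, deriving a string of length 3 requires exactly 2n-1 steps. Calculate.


Chomsky Normal Form derivation:
String length n = 3
Each step either:
  - Splits a nonterminal into two (n-1 such steps)
  - Converts a nonterminal to terminal (n such steps)
Total = (n-1) + n = 2n - 1
= 2(3) - 1
= 6 - 1
= 5

5


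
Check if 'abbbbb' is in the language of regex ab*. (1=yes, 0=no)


Pattern: ab*
String: 'abbbbb'
Pattern requires: exactly one 'a' followed by zero or more 'b's
First char is 'a' -> OK
Rest 'bbbbb': all b's? Yes
Result: 1

1


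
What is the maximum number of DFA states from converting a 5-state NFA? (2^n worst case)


NFA has 5 states
Subset construction: each DFA state = subset of NFA states
Maximum subsets = 2^5
2^5 = 32

32


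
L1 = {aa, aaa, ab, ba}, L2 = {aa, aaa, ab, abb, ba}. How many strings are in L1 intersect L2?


L1 = {aa, aaa, ab, ba}
L2 = {aa, aaa, ab, abb, ba}
Checking each string in L1 against L2:
  'aa': in L2? Yes
  'aaa': in L2? Yes
  'ab': in L2? Yes
  'ba': in L2? Yes
Intersection = {aa, aaa, ab, ba}
|L1 ∩ L2| = 4

4


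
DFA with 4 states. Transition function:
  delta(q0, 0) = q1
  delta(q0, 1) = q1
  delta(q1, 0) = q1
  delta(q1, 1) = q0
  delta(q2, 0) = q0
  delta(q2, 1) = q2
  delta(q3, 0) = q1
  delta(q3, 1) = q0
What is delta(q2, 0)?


Looking up transition function:
delta(q2, 0) in the table
Row: q2, Column: 0
Result: q0

q0


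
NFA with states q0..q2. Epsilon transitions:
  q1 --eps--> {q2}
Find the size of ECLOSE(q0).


Starting from q0
Initialize closure = {q0}
q0 has no outgoing epsilon transitions -> nothing to add
Final closure: {q0}
Size = 1

1


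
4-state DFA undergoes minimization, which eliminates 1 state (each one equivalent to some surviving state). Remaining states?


Original DFA: 4 states
Redundant states removed: 1
Minimized states = original - removed
= 4 - 1
= 3

3


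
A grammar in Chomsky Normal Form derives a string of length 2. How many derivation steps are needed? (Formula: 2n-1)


Chomsky Normal Form derivation:
String length n = 2
Each step either:
  - Splits a nonterminal into two (n-1 such steps)
  - Converts a nonterminal to terminal (n such steps)
Total = (n-1) + n = 2n - 1
= 2(2) - 1
= 4 - 1
= 3

3


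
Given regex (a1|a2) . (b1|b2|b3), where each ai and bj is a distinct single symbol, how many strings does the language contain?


First group: 2 alternatives
Second group: 3 alternatives
Concatenation: each choice from group 1 pairs with each from group 2
Total = 2 x 3 = 6

6


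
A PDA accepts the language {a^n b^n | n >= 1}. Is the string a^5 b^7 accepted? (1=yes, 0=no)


Language requires equal numbers of a's and b's
PDA pushes for each 'a', pops for each 'b'
Number of a's = 5
Number of b's = 7
5 != 7 -> Reject

0


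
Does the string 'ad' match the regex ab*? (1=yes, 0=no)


Pattern: ab*
String: 'ad'
Pattern requires: exactly one 'a' followed by zero or more 'b's
First char is 'a' -> OK
Rest 'd': all b's? No
Result: 0

0


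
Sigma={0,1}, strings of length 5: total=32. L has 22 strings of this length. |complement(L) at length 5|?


Alphabet: {0,1}
String length: 5
Total strings of length 5 = 2^5 = 32
Strings in L = 22
Complement = total - |L|
= 32 - 22
= 10

10


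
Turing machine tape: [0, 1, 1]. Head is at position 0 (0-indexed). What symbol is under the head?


Tape: [0, 1, 1]
Positions: 0 1 2
Values:    0 1 1
Head at position 0
tape[0] = 0

0


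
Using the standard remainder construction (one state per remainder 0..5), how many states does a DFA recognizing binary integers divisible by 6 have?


Divisibility by 6 is tracked via the remainder mod 6: 0, 1, ..., 5
The construction assigns one state to each remainder
Number of remainders = 6

6


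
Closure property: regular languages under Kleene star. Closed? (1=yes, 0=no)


Regular languages are closed under:
- Union (DFA product construction)
- Intersection (DFA product construction)
- Complement (swap accept/reject states)
- Concatenation (NFA construction)
- Kleene star (NFA construction)
Kleene star is in this list
Therefore: closed

1


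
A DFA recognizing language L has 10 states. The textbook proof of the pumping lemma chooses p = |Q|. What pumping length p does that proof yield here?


Pumping lemma for regular languages (standard proof):
Take p = |Q|, the number of DFA states.
Any string of length >= |Q| passes through |Q|+1 states while reading its first |Q| symbols,
so by pigeonhole some state repeats, giving the loop that can be pumped.
Here |Q| = 10
Therefore the proof uses p = 10

10


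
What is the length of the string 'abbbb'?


String: 'abbbb'
Counting characters:
  'a' appears 1 time(s)
  'b' appears 4 time(s)
Total length = 1 + 4 = 5

5


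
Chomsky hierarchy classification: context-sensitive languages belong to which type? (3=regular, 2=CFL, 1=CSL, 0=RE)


Chomsky hierarchy levels:
  Type 3: Regular (DFA/NFA/regex)
  Type 2: Context-free (PDA)
  Type 1: Context-sensitive
  Type 0: Recursively enumerable (TM)
'context-sensitive' corresponds to Type 1

1


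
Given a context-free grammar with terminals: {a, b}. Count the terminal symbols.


Terminal symbols: a, b
Counting each: a (#1), b (#2)
Total = 2

2
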